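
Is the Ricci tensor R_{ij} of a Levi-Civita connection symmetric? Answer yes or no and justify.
R_{ij} = R^k_{ikj}; the pair symmetry R_{kilj} = R_{ljki} gives R_{ij} = R_{ji}.
Yes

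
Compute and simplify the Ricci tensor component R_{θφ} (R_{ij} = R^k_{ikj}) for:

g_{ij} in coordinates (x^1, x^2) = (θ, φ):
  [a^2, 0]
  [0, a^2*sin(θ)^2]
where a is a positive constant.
Non-zero Christoffel symbols (Γ^k_{ij} = Γ^k_{ji}):
Γ^θ_{φ φ} = -sin(2*θ)/2
Γ^φ_{θ φ} = 1/tan(θ)
R^θ_{θ θ φ} = 0 (a repeated index in an antisymmetric pair)
R^φ_{θ φ φ} = 0 (a repeated index in an antisymmetric pair)
R_{θφ} = R^θ_{θ θ φ} + R^φ_{θ φ φ} = (0) + (0) = 0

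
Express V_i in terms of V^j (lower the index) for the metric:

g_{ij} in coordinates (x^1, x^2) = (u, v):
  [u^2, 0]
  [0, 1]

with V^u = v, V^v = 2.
V_i = g_{ij} V^j:
V_u = (u^2)(v) + (0)(2) = u^2*v
V_v = (0)(v) + (1)(2) = 2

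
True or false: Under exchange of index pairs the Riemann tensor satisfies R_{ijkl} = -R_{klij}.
The pair-exchange symmetry has a plus sign: R_{ijkl} = +R_{klij}.
False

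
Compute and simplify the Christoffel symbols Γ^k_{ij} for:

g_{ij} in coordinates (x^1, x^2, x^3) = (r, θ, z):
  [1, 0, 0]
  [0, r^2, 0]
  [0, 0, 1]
Using Γ^k_{ij} = (1/2) g^{km} (∂_i g_{mj} + ∂_j g_{mi} - ∂_m g_{ij}); the metric is diagonal, so only the m = k term contributes.
Non-zero symbols (using the symmetry Γ^k_{ij} = Γ^k_{ji}):
Γ^r_{θ θ} = (1/2) g^{rr} (∂_θ g_{rθ} + ∂_θ g_{rθ} - ∂_r g_{θθ}) = (1/2)(1)((0) + (0) - (2*r)) = -r
Γ^θ_{r θ} = (1/2) g^{θθ} (∂_r g_{θθ} + ∂_θ g_{θr} - ∂_θ g_{rθ}) = (1/2)(1/r^2)((2*r) + (0) - (0)) = 1/r
All other Christoffel symbols are zero.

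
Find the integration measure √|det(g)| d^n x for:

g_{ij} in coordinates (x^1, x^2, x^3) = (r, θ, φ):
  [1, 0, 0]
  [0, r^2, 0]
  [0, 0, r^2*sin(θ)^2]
det(g) = r^4*sin(θ)^2
√|det(g)| = r^2*sin(θ) (taking 0 < θ < π so that |sin(θ)| = sin(θ))
Volume element: dV = r^2*sin(θ) dr dθ dφ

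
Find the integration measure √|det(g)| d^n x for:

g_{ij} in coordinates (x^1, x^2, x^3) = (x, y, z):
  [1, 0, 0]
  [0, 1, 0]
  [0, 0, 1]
det(g) = 1
√|det(g)| = 1
Volume element: dV = 1 dx dy dz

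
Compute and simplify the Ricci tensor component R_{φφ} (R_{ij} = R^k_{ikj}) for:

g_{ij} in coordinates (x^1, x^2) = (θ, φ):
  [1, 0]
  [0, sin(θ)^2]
Non-zero Christoffel symbols (Γ^k_{ij} = Γ^k_{ji}):
Γ^θ_{φ φ} = -sin(2*θ)/2
Γ^φ_{θ φ} = 1/tan(θ)
R^θ_{φ θ φ} = ∂_θ Γ^θ_{φ φ} - ∂_φ Γ^θ_{φ θ} + Γ^θ_{θ m} Γ^m_{φ φ} - Γ^θ_{φ m} Γ^m_{φ θ}
  = (-cos(2*θ)) - (0) + (0) - (-cos(θ)^2) = sin(θ)^2
R^φ_{φ φ φ} = 0 (a repeated index in an antisymmetric pair)
R_{φφ} = R^θ_{φ θ φ} + R^φ_{φ φ φ} = (sin(θ)^2) + (0) = sin(θ)^2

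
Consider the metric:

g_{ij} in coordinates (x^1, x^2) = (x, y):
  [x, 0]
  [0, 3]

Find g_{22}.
With x^1 = x, x^2 = y, g_{22} = g_{yy} is the row-2, column-2 entry of the matrix.
g_{22} = 3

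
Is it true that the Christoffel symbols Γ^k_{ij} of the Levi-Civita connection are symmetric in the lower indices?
The Levi-Civita connection is torsion-free, which is exactly Γ^k_{ij} = Γ^k_{ji}.
Yes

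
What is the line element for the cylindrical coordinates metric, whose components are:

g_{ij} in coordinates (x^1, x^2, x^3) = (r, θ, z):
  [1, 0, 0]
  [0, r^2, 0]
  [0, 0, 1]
ds^2 = g_{ij} dx^i dx^j; only the non-zero components contribute.
ds^2 = dr^2 + r^2 dθ^2 + dz^2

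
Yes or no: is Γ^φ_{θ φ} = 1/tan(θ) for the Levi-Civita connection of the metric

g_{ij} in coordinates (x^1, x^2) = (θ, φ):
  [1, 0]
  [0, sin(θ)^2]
Γ^φ_{θ φ} = (1/2) g^{φφ} (∂_θ g_{φφ} + ∂_φ g_{φθ} - ∂_φ g_{θφ}) = (1/2)(1/sin(θ)^2)((sin(2*θ)) + (0) - (0)) = 1/tan(θ)
This equals the proposed value 1/tan(θ).
Yes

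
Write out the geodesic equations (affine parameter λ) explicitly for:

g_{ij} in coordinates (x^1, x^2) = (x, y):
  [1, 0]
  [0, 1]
Geodesic equation: d^2x^k/dλ^2 + Γ^k_{ij} (dx^i/dλ)(dx^j/dλ) = 0.
All Christoffel symbols vanish, so the geodesics are straight lines:
d^2x/dλ^2 = 0
d^2y/dλ^2 = 0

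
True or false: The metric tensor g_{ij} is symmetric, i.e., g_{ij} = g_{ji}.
By definition the metric is a symmetric bilinear form, g_{ij} = g_{ji}.
True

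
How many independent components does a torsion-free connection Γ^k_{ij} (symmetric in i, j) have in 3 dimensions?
Γ^k_{ij} has n choices for the upper index and n(n+1)/2 independent symmetric lower index pairs.
Total = 3 × 3×4/2 = 3 × 6 = 18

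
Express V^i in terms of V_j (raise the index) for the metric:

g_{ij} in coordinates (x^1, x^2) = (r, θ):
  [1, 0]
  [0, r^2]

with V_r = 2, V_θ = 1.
Inverse metric (diagonal): g^{rr} = 1, g^{θθ} = 1/r^2
V^i = g^{ij} V_j:
V^r = (1)(2) + (0)(1) = 2
V^θ = (0)(2) + (1/r^2)(1) = 1/r^2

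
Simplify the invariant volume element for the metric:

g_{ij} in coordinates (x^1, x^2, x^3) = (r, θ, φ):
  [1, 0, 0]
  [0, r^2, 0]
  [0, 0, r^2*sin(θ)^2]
det(g) = r^4*sin(θ)^2
√|det(g)| = r^2*sin(θ) (taking 0 < θ < π so that |sin(θ)| = sin(θ))
Volume element: dV = r^2*sin(θ) dr dθ dφ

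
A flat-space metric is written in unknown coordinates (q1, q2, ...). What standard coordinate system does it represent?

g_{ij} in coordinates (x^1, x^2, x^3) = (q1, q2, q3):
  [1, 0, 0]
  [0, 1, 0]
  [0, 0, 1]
All components are constant and the metric is the identity, i.e. orthonormal rectilinear coordinates.
Cartesian (3D) coordinates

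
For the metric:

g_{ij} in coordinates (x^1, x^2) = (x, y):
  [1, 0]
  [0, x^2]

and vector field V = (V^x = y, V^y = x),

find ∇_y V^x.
Non-zero Christoffel symbols:
Γ^x_{y y} = -x
Γ^y_{x y} = 1/x
∇_y V^x = ∂_y V^x + Γ^x_{y j} V^j
  = (1) + (0)(y) + (-x)(x)
  = 1 - x^2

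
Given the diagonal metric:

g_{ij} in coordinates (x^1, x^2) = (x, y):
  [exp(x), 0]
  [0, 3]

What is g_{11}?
With x^1 = x, x^2 = y, g_{11} = g_{xx} is the row-1, column-1 entry of the matrix.
g_{11} = exp(x)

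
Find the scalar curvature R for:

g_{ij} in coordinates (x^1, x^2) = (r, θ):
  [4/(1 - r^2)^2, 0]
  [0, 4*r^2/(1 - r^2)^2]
Non-zero Christoffel symbols (Γ^k_{ij} = Γ^k_{ji}):
Γ^r_{r r} = 2*r/(1 - r^2)
Γ^r_{θ θ} = (r^3 + r)/(r^2 - 1)
Γ^θ_{r θ} = (-r^2 - 1)/(r^3 - r)
Ricci tensor (R_{ij} = R^k_{ikj}): R_{rr} = -4/(r^2 - 1)^2, R_{rθ} = 0, R_{θθ} = -4*r^2/(r^2 - 1)^2
Inverse metric: g^{rr} = (1 - r^2)^2/4, g^{θθ} = (1 - r^2)^2/(4*r^2)
R = g^{ij} R_{ij} = ((1 - r^2)^2/4)(-4/(r^2 - 1)^2) + ((1 - r^2)^2/(4*r^2))(-4*r^2/(r^2 - 1)^2) = -2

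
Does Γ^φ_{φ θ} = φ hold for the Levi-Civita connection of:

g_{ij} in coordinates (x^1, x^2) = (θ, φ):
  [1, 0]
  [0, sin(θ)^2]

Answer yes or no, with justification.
Γ^φ_{φ θ} = (1/2) g^{φφ} (∂_φ g_{φθ} + ∂_θ g_{φφ} - ∂_φ g_{φθ}) = (1/2)(1/sin(θ)^2)((0) + (sin(2*θ)) - (0)) = 1/tan(θ)
This differs from the proposed value φ.
No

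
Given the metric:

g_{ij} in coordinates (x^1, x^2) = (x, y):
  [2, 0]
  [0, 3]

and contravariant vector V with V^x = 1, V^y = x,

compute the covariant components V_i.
V_i = g_{ij} V^j:
V_x = (2)(1) + (0)(x) = 2
V_y = (0)(1) + (3)(x) = 3*x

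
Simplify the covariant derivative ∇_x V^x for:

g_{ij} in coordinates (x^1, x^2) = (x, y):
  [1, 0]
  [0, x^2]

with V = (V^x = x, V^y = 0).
Non-zero Christoffel symbols:
Γ^x_{y y} = -x
Γ^y_{x y} = 1/x
∇_x V^x = ∂_x V^x + Γ^x_{x j} V^j
  = (1) + (0)(x) + (0)(0)
  = 1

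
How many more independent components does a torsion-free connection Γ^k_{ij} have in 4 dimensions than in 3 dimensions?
Independent components in n dimensions: n × n(n+1)/2 = n^2(n+1)/2.
4D: 4 × 10 = 40
3D: 3 × 6 = 18
Difference = 40 - 18 = 22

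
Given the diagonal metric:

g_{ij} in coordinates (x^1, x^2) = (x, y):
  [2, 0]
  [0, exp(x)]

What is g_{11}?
With x^1 = x, x^2 = y, g_{11} = g_{xx} is the row-1, column-1 entry of the matrix.
g_{11} = 2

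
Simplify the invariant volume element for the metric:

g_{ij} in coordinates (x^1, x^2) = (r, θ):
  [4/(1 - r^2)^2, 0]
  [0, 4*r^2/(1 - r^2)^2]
det(g) = 16*r^2/(1 - r^2)^4
√|det(g)| = 4*r/(r^2 - 1)^2
Volume element: dV = 4*r/(r^2 - 1)^2 dr dθ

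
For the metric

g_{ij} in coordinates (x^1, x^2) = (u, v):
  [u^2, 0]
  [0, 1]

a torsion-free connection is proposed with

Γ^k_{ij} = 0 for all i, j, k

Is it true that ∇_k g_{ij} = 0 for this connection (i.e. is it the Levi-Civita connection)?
Using ∇_k g_{ij} = ∂_k g_{ij} - Γ^m_{ki} g_{mj} - Γ^m_{kj} g_{im}:
∇_u g_{uu} = (2*u) - (0) - (0) = 2*u ≠ 0
So the connection is not metric compatible (it is not the Levi-Civita connection).
No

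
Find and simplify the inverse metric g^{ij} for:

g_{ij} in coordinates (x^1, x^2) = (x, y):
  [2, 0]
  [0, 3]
The metric is diagonal, so g^{ij} is diagonal with entries 1/g_{ii}: diag(1/2, 1/3).
g^{ij}:
  [1/2, 0]
  [0, 1/3]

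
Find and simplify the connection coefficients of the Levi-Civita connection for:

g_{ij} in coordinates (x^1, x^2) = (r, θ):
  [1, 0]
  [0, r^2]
Using Γ^k_{ij} = (1/2) g^{km} (∂_i g_{mj} + ∂_j g_{mi} - ∂_m g_{ij}); the metric is diagonal, so only the m = k term contributes.
Non-zero symbols (using the symmetry Γ^k_{ij} = Γ^k_{ji}):
Γ^r_{θ θ} = (1/2) g^{rr} (∂_θ g_{rθ} + ∂_θ g_{rθ} - ∂_r g_{θθ}) = (1/2)(1)((0) + (0) - (2*r)) = -r
Γ^θ_{r θ} = (1/2) g^{θθ} (∂_r g_{θθ} + ∂_θ g_{θr} - ∂_θ g_{rθ}) = (1/2)(1/r^2)((2*r) + (0) - (0)) = 1/r
All other Christoffel symbols are zero.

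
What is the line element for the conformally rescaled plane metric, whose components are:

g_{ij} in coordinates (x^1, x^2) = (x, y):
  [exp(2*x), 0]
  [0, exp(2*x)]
ds^2 = g_{ij} dx^i dx^j; only the non-zero components contribute.
ds^2 = exp(2*x) dx^2 + exp(2*x) dy^2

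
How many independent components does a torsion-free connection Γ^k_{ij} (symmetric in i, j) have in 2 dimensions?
Γ^k_{ij} has n choices for the upper index and n(n+1)/2 independent symmetric lower index pairs.
Total = 2 × 2×3/2 = 2 × 3 = 6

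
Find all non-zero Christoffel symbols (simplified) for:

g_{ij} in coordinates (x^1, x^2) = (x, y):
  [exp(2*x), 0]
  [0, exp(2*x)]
Using Γ^k_{ij} = (1/2) g^{km} (∂_i g_{mj} + ∂_j g_{mi} - ∂_m g_{ij}); the metric is diagonal, so only the m = k term contributes.
Non-zero symbols (using the symmetry Γ^k_{ij} = Γ^k_{ji}):
Γ^x_{x x} = (1/2) g^{xx} (∂_x g_{xx} + ∂_x g_{xx} - ∂_x g_{xx}) = (1/2)(exp(-2*x))((2*exp(2*x)) + (2*exp(2*x)) - (2*exp(2*x))) = 1
Γ^x_{y y} = (1/2) g^{xx} (∂_y g_{xy} + ∂_y g_{xy} - ∂_x g_{yy}) = (1/2)(exp(-2*x))((0) + (0) - (2*exp(2*x))) = -1
Γ^y_{x y} = (1/2) g^{yy} (∂_x g_{yy} + ∂_y g_{yx} - ∂_y g_{xy}) = (1/2)(exp(-2*x))((2*exp(2*x)) + (0) - (0)) = 1
All other Christoffel symbols are zero.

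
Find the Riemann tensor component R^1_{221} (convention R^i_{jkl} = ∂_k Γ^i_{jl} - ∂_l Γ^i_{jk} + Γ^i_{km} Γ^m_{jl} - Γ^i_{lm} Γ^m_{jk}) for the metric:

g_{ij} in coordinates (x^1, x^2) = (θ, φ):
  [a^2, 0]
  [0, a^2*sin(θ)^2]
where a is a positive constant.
Non-zero Christoffel symbols (Γ^k_{ij} = Γ^k_{ji}):
Γ^θ_{φ φ} = -sin(2*θ)/2
Γ^φ_{θ φ} = 1/tan(θ)
R^θ_{φ φ θ} = ∂_φ Γ^θ_{φ θ} - ∂_θ Γ^θ_{φ φ} + Γ^θ_{φ m} Γ^m_{φ θ} - Γ^θ_{θ m} Γ^m_{φ φ}
  = (0) - (-cos(2*θ)) + (-cos(θ)^2) - (0) = -sin(θ)^2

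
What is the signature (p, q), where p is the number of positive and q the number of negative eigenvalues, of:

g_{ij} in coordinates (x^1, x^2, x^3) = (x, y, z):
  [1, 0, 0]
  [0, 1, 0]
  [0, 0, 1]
The metric is diagonal, so its eigenvalues are the diagonal entries: 1, 1, 1 (at a generic point, where coordinate-dependent entries are positive).
3 positive, 0 negative.
(3, 0) - Riemannian (positive definite)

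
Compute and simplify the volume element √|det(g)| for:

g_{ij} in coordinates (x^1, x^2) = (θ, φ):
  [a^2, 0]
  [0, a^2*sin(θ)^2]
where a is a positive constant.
det(g) = a^4*sin(θ)^2
√|det(g)| = a^2*sin(θ) (taking 0 < θ < π so that |sin(θ)| = sin(θ))
Volume element: dV = a^2*sin(θ) dθ dφ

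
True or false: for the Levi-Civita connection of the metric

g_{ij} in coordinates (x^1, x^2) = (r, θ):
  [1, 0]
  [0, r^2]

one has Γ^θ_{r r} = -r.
Γ^θ_{r r} = (1/2) g^{θθ} (∂_r g_{θr} + ∂_r g_{θr} - ∂_θ g_{rr}) = (1/2)(1/r^2)((0) + (0) - (0)) = 0
This differs from the proposed value -r.
False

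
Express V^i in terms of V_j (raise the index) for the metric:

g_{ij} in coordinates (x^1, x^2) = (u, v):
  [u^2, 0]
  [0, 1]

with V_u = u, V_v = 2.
Inverse metric (diagonal): g^{uu} = 1/u^2, g^{vv} = 1
V^i = g^{ij} V_j:
V^u = (1/u^2)(u) + (0)(2) = 1/u
V^v = (0)(u) + (1)(2) = 2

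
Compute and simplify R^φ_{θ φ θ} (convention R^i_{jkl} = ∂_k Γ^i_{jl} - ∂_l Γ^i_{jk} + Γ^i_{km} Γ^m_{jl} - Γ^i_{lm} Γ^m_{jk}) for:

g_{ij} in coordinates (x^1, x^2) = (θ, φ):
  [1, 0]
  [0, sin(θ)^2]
Non-zero Christoffel symbols (Γ^k_{ij} = Γ^k_{ji}):
Γ^θ_{φ φ} = -sin(2*θ)/2
Γ^φ_{θ φ} = 1/tan(θ)
R^φ_{θ φ θ} = ∂_φ Γ^φ_{θ θ} - ∂_θ Γ^φ_{θ φ} + Γ^φ_{φ m} Γ^m_{θ θ} - Γ^φ_{θ m} Γ^m_{θ φ}
  = (0) - (-1/sin(θ)^2) + (0) - (1/tan(θ)^2) = 1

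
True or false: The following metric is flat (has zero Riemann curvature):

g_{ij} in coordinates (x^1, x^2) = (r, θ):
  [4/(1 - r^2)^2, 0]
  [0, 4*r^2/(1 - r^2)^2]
Non-zero Christoffel symbols:
Γ^r_{r r} = 2*r/(1 - r^2)
Γ^r_{θ θ} = (r^3 + r)/(r^2 - 1)
Γ^θ_{r θ} = (-r^2 - 1)/(r^3 - r)
Ricci tensor: R_{rr} = -4/(r^2 - 1)^2, R_{rθ} = 0, R_{θθ} = -4*r^2/(r^2 - 1)^2
The Ricci tensor is non-zero, so the Riemann tensor is non-zero: not flat.
False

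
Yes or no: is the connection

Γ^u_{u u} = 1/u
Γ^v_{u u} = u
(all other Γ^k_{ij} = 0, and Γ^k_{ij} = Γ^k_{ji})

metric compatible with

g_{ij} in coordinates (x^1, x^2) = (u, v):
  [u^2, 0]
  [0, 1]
Using ∇_k g_{ij} = ∂_k g_{ij} - Γ^m_{ki} g_{mj} - Γ^m_{kj} g_{im}:
∇_u g_{uv} = (0) - (u) - (0) = -u ≠ 0
So the connection is not metric compatible (it is not the Levi-Civita connection).
No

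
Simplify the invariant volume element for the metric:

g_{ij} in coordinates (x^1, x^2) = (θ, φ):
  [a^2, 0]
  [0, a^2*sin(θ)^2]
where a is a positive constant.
det(g) = a^4*sin(θ)^2
√|det(g)| = a^2*sin(θ) (taking 0 < θ < π so that |sin(θ)| = sin(θ))
Volume element: dV = a^2*sin(θ) dθ dφ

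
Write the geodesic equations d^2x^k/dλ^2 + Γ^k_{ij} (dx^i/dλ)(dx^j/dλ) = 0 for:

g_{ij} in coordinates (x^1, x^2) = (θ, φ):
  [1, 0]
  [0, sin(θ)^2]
Geodesic equation: d^2x^k/dλ^2 + Γ^k_{ij} (dx^i/dλ)(dx^j/dλ) = 0.
Non-zero Christoffel symbols:
Γ^θ_{φ φ} = -sin(2*θ)/2
Γ^φ_{θ φ} = 1/tan(θ)
Substituting (the symmetric pair Γ^k_{ij}, Γ^k_{ji} combines into a factor 2):
d^2θ/dλ^2 - (sin(2*θ)/2) (dφ/dλ)^2 = 0
d^2φ/dλ^2 + (2/tan(θ)) (dθ/dλ)(dφ/dλ) = 0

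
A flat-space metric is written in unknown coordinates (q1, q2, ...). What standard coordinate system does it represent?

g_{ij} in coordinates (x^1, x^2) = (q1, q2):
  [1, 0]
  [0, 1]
All components are constant and the metric is the identity, i.e. orthonormal rectilinear coordinates.
Cartesian (2D) coordinates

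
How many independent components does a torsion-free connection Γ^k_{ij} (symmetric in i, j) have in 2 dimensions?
Γ^k_{ij} has n choices for the upper index and n(n+1)/2 independent symmetric lower index pairs.
Total = 2 × 2×3/2 = 2 × 3 = 6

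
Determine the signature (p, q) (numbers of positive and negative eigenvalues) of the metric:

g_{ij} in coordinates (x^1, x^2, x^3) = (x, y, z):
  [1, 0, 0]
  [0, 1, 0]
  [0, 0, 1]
The metric is diagonal, so its eigenvalues are the diagonal entries: 1, 1, 1 (at a generic point, where coordinate-dependent entries are positive).
3 positive, 0 negative.
(3, 0) - Riemannian (positive definite)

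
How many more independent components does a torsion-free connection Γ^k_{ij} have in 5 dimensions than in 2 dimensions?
Independent components in n dimensions: n × n(n+1)/2 = n^2(n+1)/2.
5D: 5 × 15 = 75
2D: 2 × 3 = 6
Difference = 75 - 6 = 69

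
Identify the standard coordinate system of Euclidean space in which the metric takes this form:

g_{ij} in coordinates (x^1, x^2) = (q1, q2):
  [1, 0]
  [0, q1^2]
The line element ds^2 = dq1^2 + q1^2 dq2^2 is dr^2 + r^2 dθ^2 with q1 = r, q2 = θ.
polar coordinates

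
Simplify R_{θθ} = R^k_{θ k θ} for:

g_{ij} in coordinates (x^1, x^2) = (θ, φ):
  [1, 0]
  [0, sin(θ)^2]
Non-zero Christoffel symbols (Γ^k_{ij} = Γ^k_{ji}):
Γ^θ_{φ φ} = -sin(2*θ)/2
Γ^φ_{θ φ} = 1/tan(θ)
R^θ_{θ θ θ} = 0 (a repeated index in an antisymmetric pair)
R^φ_{θ φ θ} = ∂_φ Γ^φ_{θ θ} - ∂_θ Γ^φ_{θ φ} + Γ^φ_{φ m} Γ^m_{θ θ} - Γ^φ_{θ m} Γ^m_{θ φ}
  = (0) - (-1/sin(θ)^2) + (0) - (1/tan(θ)^2) = 1
R_{θθ} = R^θ_{θ θ θ} + R^φ_{θ φ θ} = (0) + (1) = 1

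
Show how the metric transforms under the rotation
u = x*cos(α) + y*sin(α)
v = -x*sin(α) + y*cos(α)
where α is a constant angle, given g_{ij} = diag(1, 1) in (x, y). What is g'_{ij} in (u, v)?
Invert the transformation: x = u*cos(α) - v*sin(α), y = u*sin(α) + v*cos(α)
g'_{ij} = (∂x^k/∂x'^i)(∂x^l/∂x'^j) g_{kl}; with g_{kl} = δ_{kl} this is Σ_k (∂x^k/∂x'^i)(∂x^k/∂x'^j).
Jacobian: ∂x/∂u = cos(α), ∂x/∂v = -sin(α), ∂y/∂u = sin(α), ∂y/∂v = cos(α)
g'_{uu} = (cos(α))(cos(α)) + (sin(α))(sin(α)) = 1
g'_{uv} = (cos(α))(-sin(α)) + (sin(α))(cos(α)) = 0
g'_{vv} = (-sin(α))(-sin(α)) + (cos(α))(cos(α)) = 1
g'_{ij} = diag(1, 1)
The Euclidean metric is invariant under rotations.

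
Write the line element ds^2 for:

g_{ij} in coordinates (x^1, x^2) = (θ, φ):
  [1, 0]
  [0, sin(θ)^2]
ds^2 = g_{ij} dx^i dx^j; only the non-zero components contribute.
ds^2 = dθ^2 + sin(θ)^2 dφ^2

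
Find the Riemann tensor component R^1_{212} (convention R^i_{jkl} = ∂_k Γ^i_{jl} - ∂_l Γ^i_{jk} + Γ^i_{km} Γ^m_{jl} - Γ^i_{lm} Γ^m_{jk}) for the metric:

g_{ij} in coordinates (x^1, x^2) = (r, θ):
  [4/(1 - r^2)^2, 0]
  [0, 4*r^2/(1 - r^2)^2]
Non-zero Christoffel symbols (Γ^k_{ij} = Γ^k_{ji}):
Γ^r_{r r} = 2*r/(1 - r^2)
Γ^r_{θ θ} = (r^3 + r)/(r^2 - 1)
Γ^θ_{r θ} = (-r^2 - 1)/(r^3 - r)
R^r_{θ r θ} = ∂_r Γ^r_{θ θ} - ∂_θ Γ^r_{θ r} + Γ^r_{r m} Γ^m_{θ θ} - Γ^r_{θ m} Γ^m_{θ r}
  = ((r^4 - 4*r^2 - 1)/(r^2 - 1)^2) - (0) + (-2*r^2*(r^2 + 1)/(r^2 - 1)^2) - (-(r^2 + 1)^2/(r^2 - 1)^2) = -4*r^2/(r^2 - 1)^2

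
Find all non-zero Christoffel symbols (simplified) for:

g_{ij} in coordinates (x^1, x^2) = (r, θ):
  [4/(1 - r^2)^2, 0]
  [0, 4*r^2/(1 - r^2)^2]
Using Γ^k_{ij} = (1/2) g^{km} (∂_i g_{mj} + ∂_j g_{mi} - ∂_m g_{ij}); the metric is diagonal, so only the m = k term contributes.
Non-zero symbols (using the symmetry Γ^k_{ij} = Γ^k_{ji}):
Γ^r_{r r} = (1/2) g^{rr} (∂_r g_{rr} + ∂_r g_{rr} - ∂_r g_{rr}) = (1/2)((1 - r^2)^2/4)((16*r/(1 - r^2)^3) + (16*r/(1 - r^2)^3) - (16*r/(1 - r^2)^3)) = 2*r/(1 - r^2)
Γ^r_{θ θ} = (1/2) g^{rr} (∂_θ g_{rθ} + ∂_θ g_{rθ} - ∂_r g_{θθ}) = (1/2)((1 - r^2)^2/4)((0) + (0) - (-8*(r^3 + r)/(r^2 - 1)^3)) = (r^3 + r)/(r^2 - 1)
Γ^θ_{r θ} = (1/2) g^{θθ} (∂_r g_{θθ} + ∂_θ g_{θr} - ∂_θ g_{rθ}) = (1/2)((1 - r^2)^2/(4*r^2))((-8*(r^3 + r)/(r^2 - 1)^3) + (0) - (0)) = (-r^2 - 1)/(r^3 - r)
All other Christoffel symbols are zero.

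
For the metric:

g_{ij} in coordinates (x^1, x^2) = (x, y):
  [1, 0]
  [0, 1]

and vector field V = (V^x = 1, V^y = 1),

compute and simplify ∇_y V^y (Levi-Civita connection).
All Christoffel symbols are zero.
∇_y V^y = ∂_y V^y + Γ^y_{y j} V^j
  = (0) + (0)(1) + (0)(1)
  = 0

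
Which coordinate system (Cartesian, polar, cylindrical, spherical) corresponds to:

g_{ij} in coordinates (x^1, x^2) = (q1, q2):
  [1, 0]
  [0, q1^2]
The line element ds^2 = dq1^2 + q1^2 dq2^2 is dr^2 + r^2 dθ^2 with q1 = r, q2 = θ.
polar coordinates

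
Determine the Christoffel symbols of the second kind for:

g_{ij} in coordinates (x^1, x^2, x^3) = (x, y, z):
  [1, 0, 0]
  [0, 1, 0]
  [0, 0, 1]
Using Γ^k_{ij} = (1/2) g^{km} (∂_i g_{mj} + ∂_j g_{mi} - ∂_m g_{ij}); the metric is diagonal, so only the m = k term contributes.
Every metric component is constant, so all ∂_m g_{ij} = 0 and every Christoffel symbol vanishes.
All Christoffel symbols are zero.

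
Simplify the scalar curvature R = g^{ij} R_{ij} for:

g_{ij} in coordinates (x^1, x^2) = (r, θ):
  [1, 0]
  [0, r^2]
Non-zero Christoffel symbols (Γ^k_{ij} = Γ^k_{ji}):
Γ^r_{θ θ} = -r
Γ^θ_{r θ} = 1/r
Ricci tensor (R_{ij} = R^k_{ikj}): R_{rr} = 0, R_{rθ} = 0, R_{θθ} = 0
Inverse metric: g^{rr} = 1, g^{θθ} = 1/r^2
R = g^{ij} R_{ij} = (1)(0) + (1/r^2)(0) = 0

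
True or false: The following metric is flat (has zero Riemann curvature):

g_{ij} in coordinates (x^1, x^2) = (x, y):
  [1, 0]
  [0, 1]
All metric components are constant, so every Christoffel symbol vanishes and R^i_{jkl} = 0.
True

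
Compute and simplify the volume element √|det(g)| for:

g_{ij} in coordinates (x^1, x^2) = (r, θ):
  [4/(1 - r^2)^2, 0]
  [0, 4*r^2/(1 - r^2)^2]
det(g) = 16*r^2/(1 - r^2)^4
√|det(g)| = 4*r/(r^2 - 1)^2
Volume element: dV = 4*r/(r^2 - 1)^2 dr dθ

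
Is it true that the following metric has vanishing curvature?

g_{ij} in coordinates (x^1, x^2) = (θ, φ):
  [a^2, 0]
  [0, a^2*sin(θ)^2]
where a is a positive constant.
Non-zero Christoffel symbols:
Γ^θ_{φ φ} = -sin(2*θ)/2
Γ^φ_{θ φ} = 1/tan(θ)
Ricci tensor: R_{θθ} = 1, R_{θφ} = 0, R_{φφ} = sin(θ)^2
The Ricci tensor is non-zero, so the Riemann tensor is non-zero: not flat.
No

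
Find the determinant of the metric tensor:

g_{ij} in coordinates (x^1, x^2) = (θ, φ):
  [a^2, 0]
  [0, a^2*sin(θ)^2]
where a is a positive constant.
For a 2×2 metric: det(g) = g_{11}·g_{22} - g_{12}·g_{21}
= (a^2)·(a^2*sin(θ)^2) - (0)·(0)
= a^4*sin(θ)^2 - 0
det(g) = a^4*sin(θ)^2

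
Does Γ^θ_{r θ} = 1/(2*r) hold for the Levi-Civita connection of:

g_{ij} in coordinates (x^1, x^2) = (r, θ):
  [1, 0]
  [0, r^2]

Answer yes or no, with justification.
Γ^θ_{r θ} = (1/2) g^{θθ} (∂_r g_{θθ} + ∂_θ g_{θr} - ∂_θ g_{rθ}) = (1/2)(1/r^2)((2*r) + (0) - (0)) = 1/r
This differs from the proposed value 1/(2*r).
No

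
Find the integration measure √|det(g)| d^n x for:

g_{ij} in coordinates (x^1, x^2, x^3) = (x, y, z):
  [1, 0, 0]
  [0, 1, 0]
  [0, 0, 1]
det(g) = 1
√|det(g)| = 1
Volume element: dV = 1 dx dy dz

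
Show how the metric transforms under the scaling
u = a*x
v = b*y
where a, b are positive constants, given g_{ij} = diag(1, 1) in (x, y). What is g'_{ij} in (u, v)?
Invert the transformation: x = u/a, y = v/b
g'_{ij} = (∂x^k/∂x'^i)(∂x^l/∂x'^j) g_{kl}; with g_{kl} = δ_{kl} this is Σ_k (∂x^k/∂x'^i)(∂x^k/∂x'^j).
Jacobian: ∂x/∂u = 1/a, ∂x/∂v = 0, ∂y/∂u = 0, ∂y/∂v = 1/b
g'_{uu} = (1/a)(1/a) + (0)(0) = 1/a^2
g'_{uv} = (1/a)(0) + (0)(1/b) = 0
g'_{vv} = (0)(0) + (1/b)(1/b) = 1/b^2
g'_{ij} = diag(1/a^2, 1/b^2)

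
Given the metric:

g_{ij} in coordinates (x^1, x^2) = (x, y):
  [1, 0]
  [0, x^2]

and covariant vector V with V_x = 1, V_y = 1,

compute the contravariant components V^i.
Inverse metric (diagonal): g^{xx} = 1, g^{yy} = 1/x^2
V^i = g^{ij} V_j:
V^x = (1)(1) + (0)(1) = 1
V^y = (0)(1) + (1/x^2)(1) = 1/x^2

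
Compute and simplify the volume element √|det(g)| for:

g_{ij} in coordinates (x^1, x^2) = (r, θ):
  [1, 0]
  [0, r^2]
det(g) = r^2
√|det(g)| = r
Volume element: dV = r dr dθ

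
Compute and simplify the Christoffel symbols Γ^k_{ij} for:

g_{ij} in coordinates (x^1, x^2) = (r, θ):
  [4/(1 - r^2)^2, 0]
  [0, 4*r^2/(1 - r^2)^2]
Using Γ^k_{ij} = (1/2) g^{km} (∂_i g_{mj} + ∂_j g_{mi} - ∂_m g_{ij}); the metric is diagonal, so only the m = k term contributes.
Non-zero symbols (using the symmetry Γ^k_{ij} = Γ^k_{ji}):
Γ^r_{r r} = (1/2) g^{rr} (∂_r g_{rr} + ∂_r g_{rr} - ∂_r g_{rr}) = (1/2)((1 - r^2)^2/4)((16*r/(1 - r^2)^3) + (16*r/(1 - r^2)^3) - (16*r/(1 - r^2)^3)) = 2*r/(1 - r^2)
Γ^r_{θ θ} = (1/2) g^{rr} (∂_θ g_{rθ} + ∂_θ g_{rθ} - ∂_r g_{θθ}) = (1/2)((1 - r^2)^2/4)((0) + (0) - (-8*(r^3 + r)/(r^2 - 1)^3)) = (r^3 + r)/(r^2 - 1)
Γ^θ_{r θ} = (1/2) g^{θθ} (∂_r g_{θθ} + ∂_θ g_{θr} - ∂_θ g_{rθ}) = (1/2)((1 - r^2)^2/(4*r^2))((-8*(r^3 + r)/(r^2 - 1)^3) + (0) - (0)) = (-r^2 - 1)/(r^3 - r)
All other Christoffel symbols are zero.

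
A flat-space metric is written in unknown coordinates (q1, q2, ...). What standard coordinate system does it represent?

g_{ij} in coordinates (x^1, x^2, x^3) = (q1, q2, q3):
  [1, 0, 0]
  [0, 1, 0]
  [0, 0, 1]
All components are constant and the metric is the identity, i.e. orthonormal rectilinear coordinates.
Cartesian (3D) coordinates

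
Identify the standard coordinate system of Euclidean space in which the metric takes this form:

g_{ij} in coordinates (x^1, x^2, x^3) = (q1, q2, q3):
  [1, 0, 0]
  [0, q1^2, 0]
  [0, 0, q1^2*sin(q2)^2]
The line element ds^2 = dq1^2 + q1^2 dq2^2 + q1^2 sin(q2)^2 dq3^2 is dr^2 + r^2 dθ^2 + r^2 sin(θ)^2 dφ^2 with q1 = r, q2 = θ, q3 = φ.
spherical coordinates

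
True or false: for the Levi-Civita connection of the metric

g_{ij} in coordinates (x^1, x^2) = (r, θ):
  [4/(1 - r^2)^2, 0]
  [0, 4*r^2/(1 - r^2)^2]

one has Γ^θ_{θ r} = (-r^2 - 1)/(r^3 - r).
Γ^θ_{θ r} = (1/2) g^{θθ} (∂_θ g_{θr} + ∂_r g_{θθ} - ∂_θ g_{θr}) = (1/2)((1 - r^2)^2/(4*r^2))((0) + (-8*(r^3 + r)/(r^2 - 1)^3) - (0)) = (-r^2 - 1)/(r^3 - r)
This equals the proposed value (-r^2 - 1)/(r^3 - r).
True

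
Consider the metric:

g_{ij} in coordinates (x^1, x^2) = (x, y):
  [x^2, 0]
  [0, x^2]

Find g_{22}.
With x^1 = x, x^2 = y, g_{22} = g_{yy} is the row-2, column-2 entry of the matrix.
g_{22} = x^2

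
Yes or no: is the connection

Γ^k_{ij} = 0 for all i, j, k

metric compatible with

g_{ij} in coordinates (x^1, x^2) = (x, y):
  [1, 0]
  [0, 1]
Using ∇_k g_{ij} = ∂_k g_{ij} - Γ^m_{ki} g_{mj} - Γ^m_{kj} g_{im}:
e.g. ∇_y g_{xx} = (0) - (0) - (0) = 0
Every component ∇_k g_{ij} vanishes: the connection is metric compatible.
Yes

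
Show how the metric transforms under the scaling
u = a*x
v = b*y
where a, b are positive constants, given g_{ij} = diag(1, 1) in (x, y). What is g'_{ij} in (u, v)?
Invert the transformation: x = u/a, y = v/b
g'_{ij} = (∂x^k/∂x'^i)(∂x^l/∂x'^j) g_{kl}; with g_{kl} = δ_{kl} this is Σ_k (∂x^k/∂x'^i)(∂x^k/∂x'^j).
Jacobian: ∂x/∂u = 1/a, ∂x/∂v = 0, ∂y/∂u = 0, ∂y/∂v = 1/b
g'_{uu} = (1/a)(1/a) + (0)(0) = 1/a^2
g'_{uv} = (1/a)(0) + (0)(1/b) = 0
g'_{vv} = (0)(0) + (1/b)(1/b) = 1/b^2
g'_{ij} = diag(1/a^2, 1/b^2)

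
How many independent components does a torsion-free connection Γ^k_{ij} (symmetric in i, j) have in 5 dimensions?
Γ^k_{ij} has n choices for the upper index and n(n+1)/2 independent symmetric lower index pairs.
Total = 5 × 5×6/2 = 5 × 15 = 75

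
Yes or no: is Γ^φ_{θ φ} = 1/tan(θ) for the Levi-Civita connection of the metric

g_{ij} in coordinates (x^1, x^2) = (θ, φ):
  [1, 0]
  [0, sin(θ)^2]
Γ^φ_{θ φ} = (1/2) g^{φφ} (∂_θ g_{φφ} + ∂_φ g_{φθ} - ∂_φ g_{θφ}) = (1/2)(1/sin(θ)^2)((sin(2*θ)) + (0) - (0)) = 1/tan(θ)
This equals the proposed value 1/tan(θ).
Yes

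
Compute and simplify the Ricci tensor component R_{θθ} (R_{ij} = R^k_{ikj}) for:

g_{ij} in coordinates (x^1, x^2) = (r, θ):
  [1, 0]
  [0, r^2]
Non-zero Christoffel symbols (Γ^k_{ij} = Γ^k_{ji}):
Γ^r_{θ θ} = -r
Γ^θ_{r θ} = 1/r
R^r_{θ r θ} = ∂_r Γ^r_{θ θ} - ∂_θ Γ^r_{θ r} + Γ^r_{r m} Γ^m_{θ θ} - Γ^r_{θ m} Γ^m_{θ r}
  = (-1) - (0) + (0) - (-1) = 0
R^θ_{θ θ θ} = 0 (a repeated index in an antisymmetric pair)
R_{θθ} = R^r_{θ r θ} + R^θ_{θ θ θ} = (0) + (0) = 0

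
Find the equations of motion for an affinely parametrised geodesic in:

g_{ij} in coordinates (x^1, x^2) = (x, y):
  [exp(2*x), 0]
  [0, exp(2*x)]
Geodesic equation: d^2x^k/dλ^2 + Γ^k_{ij} (dx^i/dλ)(dx^j/dλ) = 0.
Non-zero Christoffel symbols:
Γ^x_{x x} = 1
Γ^x_{y y} = -1
Γ^y_{x y} = 1
Substituting (the symmetric pair Γ^k_{ij}, Γ^k_{ji} combines into a factor 2):
d^2x/dλ^2 + (dx/dλ)^2 - (dy/dλ)^2 = 0
d^2y/dλ^2 + 2 (dx/dλ)(dy/dλ) = 0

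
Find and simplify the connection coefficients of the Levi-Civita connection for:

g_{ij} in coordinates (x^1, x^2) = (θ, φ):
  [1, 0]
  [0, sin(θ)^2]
Using Γ^k_{ij} = (1/2) g^{km} (∂_i g_{mj} + ∂_j g_{mi} - ∂_m g_{ij}); the metric is diagonal, so only the m = k term contributes.
Non-zero symbols (using the symmetry Γ^k_{ij} = Γ^k_{ji}):
Γ^θ_{φ φ} = (1/2) g^{θθ} (∂_φ g_{θφ} + ∂_φ g_{θφ} - ∂_θ g_{φφ}) = (1/2)(1)((0) + (0) - (sin(2*θ))) = -sin(2*θ)/2
Γ^φ_{θ φ} = (1/2) g^{φφ} (∂_θ g_{φφ} + ∂_φ g_{φθ} - ∂_φ g_{θφ}) = (1/2)(1/sin(θ)^2)((sin(2*θ)) + (0) - (0)) = 1/tan(θ)
All other Christoffel symbols are zero.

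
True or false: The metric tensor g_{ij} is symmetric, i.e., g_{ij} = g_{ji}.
By definition the metric is a symmetric bilinear form, g_{ij} = g_{ji}.
True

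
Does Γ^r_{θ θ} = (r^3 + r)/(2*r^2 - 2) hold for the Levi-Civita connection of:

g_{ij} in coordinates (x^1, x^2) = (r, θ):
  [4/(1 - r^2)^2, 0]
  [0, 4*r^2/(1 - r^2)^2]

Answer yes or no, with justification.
Γ^r_{θ θ} = (1/2) g^{rr} (∂_θ g_{rθ} + ∂_θ g_{rθ} - ∂_r g_{θθ}) = (1/2)((1 - r^2)^2/4)((0) + (0) - (-8*(r^3 + r)/(r^2 - 1)^3)) = (r^3 + r)/(r^2 - 1)
This differs from the proposed value (r^3 + r)/(2*r^2 - 2).
No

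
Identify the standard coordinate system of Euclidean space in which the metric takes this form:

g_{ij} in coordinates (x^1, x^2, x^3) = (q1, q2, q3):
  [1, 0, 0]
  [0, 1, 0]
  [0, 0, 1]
All components are constant and the metric is the identity, i.e. orthonormal rectilinear coordinates.
Cartesian (3D) coordinates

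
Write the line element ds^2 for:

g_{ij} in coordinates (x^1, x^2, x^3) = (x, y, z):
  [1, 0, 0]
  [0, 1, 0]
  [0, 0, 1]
ds^2 = g_{ij} dx^i dx^j; only the non-zero components contribute.
ds^2 = dx^2 + dy^2 + dz^2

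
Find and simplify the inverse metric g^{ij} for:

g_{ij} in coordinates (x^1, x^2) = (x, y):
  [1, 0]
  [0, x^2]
The metric is diagonal, so g^{ij} is diagonal with entries 1/g_{ii}: diag(1, 1/(x^2)).
g^{ij}:
  [1, 0]
  [0, 1/x^2]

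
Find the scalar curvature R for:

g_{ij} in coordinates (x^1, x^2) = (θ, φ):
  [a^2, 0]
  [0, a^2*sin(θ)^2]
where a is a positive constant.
Non-zero Christoffel symbols (Γ^k_{ij} = Γ^k_{ji}):
Γ^θ_{φ φ} = -sin(2*θ)/2
Γ^φ_{θ φ} = 1/tan(θ)
Ricci tensor (R_{ij} = R^k_{ikj}): R_{θθ} = 1, R_{θφ} = 0, R_{φφ} = sin(θ)^2
Inverse metric: g^{θθ} = 1/a^2, g^{φφ} = 1/(a^2*sin(θ)^2)
R = g^{ij} R_{ij} = (1/a^2)(1) + (1/(a^2*sin(θ)^2))(sin(θ)^2) = 2/a^2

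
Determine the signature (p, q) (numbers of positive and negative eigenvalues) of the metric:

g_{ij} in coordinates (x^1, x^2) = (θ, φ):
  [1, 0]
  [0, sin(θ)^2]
The metric is diagonal, so its eigenvalues are the diagonal entries: 1, sin(θ)^2 (at a generic point, where coordinate-dependent entries are positive).
2 positive, 0 negative.
(2, 0) - Riemannian (positive definite)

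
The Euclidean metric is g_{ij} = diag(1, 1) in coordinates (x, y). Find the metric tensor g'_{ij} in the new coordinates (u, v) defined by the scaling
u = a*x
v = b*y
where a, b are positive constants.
Invert the transformation: x = u/a, y = v/b
g'_{ij} = (∂x^k/∂x'^i)(∂x^l/∂x'^j) g_{kl}; with g_{kl} = δ_{kl} this is Σ_k (∂x^k/∂x'^i)(∂x^k/∂x'^j).
Jacobian: ∂x/∂u = 1/a, ∂x/∂v = 0, ∂y/∂u = 0, ∂y/∂v = 1/b
g'_{uu} = (1/a)(1/a) + (0)(0) = 1/a^2
g'_{uv} = (1/a)(0) + (0)(1/b) = 0
g'_{vv} = (0)(0) + (1/b)(1/b) = 1/b^2
g'_{ij} = diag(1/a^2, 1/b^2)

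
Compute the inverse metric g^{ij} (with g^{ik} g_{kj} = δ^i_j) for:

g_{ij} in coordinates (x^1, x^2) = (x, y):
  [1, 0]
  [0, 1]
The metric is diagonal, so g^{ij} is diagonal with entries 1/g_{ii}: diag(1, 1).
g^{ij}:
  [1, 0]
  [0, 1]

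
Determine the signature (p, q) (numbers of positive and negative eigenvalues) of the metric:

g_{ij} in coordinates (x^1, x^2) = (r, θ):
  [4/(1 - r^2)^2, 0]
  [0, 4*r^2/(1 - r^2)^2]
The metric is diagonal, so its eigenvalues are the diagonal entries: 4/(1 - r^2)^2, 4*r^2/(1 - r^2)^2 (at a generic point, where coordinate-dependent entries are positive).
2 positive, 0 negative.
(2, 0) - Riemannian (positive definite)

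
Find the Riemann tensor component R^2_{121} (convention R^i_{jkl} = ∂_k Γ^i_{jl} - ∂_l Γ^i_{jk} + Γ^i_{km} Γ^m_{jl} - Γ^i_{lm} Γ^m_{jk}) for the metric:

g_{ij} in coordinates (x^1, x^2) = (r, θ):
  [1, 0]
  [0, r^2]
Non-zero Christoffel symbols (Γ^k_{ij} = Γ^k_{ji}):
Γ^r_{θ θ} = -r
Γ^θ_{r θ} = 1/r
R^θ_{r θ r} = ∂_θ Γ^θ_{r r} - ∂_r Γ^θ_{r θ} + Γ^θ_{θ m} Γ^m_{r r} - Γ^θ_{r m} Γ^m_{r θ}
  = (0) - (-1/r^2) + (0) - (1/r^2) = 0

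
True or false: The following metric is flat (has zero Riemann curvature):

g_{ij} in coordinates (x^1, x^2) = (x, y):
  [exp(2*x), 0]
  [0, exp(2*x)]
Non-zero Christoffel symbols:
Γ^x_{x x} = 1
Γ^x_{y y} = -1
Γ^y_{x y} = 1
Ricci tensor: R_{xx} = 0, R_{xy} = 0, R_{yy} = 0
All R_{ij} vanish; in 2 dimensions the Riemann tensor is fully determined by the Ricci tensor, so R^i_{jkl} = 0: the metric is flat (curvilinear coordinates on flat space).
True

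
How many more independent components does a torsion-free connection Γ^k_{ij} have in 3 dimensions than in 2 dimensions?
Independent components in n dimensions: n × n(n+1)/2 = n^2(n+1)/2.
3D: 3 × 6 = 18
2D: 2 × 3 = 6
Difference = 18 - 6 = 12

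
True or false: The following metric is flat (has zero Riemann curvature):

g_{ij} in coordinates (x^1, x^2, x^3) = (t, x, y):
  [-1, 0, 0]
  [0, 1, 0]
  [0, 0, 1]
All metric components are constant, so every Christoffel symbol vanishes and R^i_{jkl} = 0.
True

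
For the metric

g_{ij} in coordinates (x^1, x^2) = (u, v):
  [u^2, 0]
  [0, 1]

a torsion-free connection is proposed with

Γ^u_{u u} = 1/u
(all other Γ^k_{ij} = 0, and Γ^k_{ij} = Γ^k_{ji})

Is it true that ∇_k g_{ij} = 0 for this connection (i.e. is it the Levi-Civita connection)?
Using ∇_k g_{ij} = ∂_k g_{ij} - Γ^m_{ki} g_{mj} - Γ^m_{kj} g_{im}:
e.g. ∇_u g_{uu} = (2*u) - (u) - (u) = 0
Every component ∇_k g_{ij} vanishes: the connection is metric compatible.
Yes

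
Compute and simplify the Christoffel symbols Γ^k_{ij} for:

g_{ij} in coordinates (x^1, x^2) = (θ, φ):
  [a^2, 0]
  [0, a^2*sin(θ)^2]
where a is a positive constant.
Using Γ^k_{ij} = (1/2) g^{km} (∂_i g_{mj} + ∂_j g_{mi} - ∂_m g_{ij}); the metric is diagonal, so only the m = k term contributes.
Non-zero symbols (using the symmetry Γ^k_{ij} = Γ^k_{ji}):
Γ^θ_{φ φ} = (1/2) g^{θθ} (∂_φ g_{θφ} + ∂_φ g_{θφ} - ∂_θ g_{φφ}) = (1/2)(1/a^2)((0) + (0) - (a^2*sin(2*θ))) = -sin(2*θ)/2
Γ^φ_{θ φ} = (1/2) g^{φφ} (∂_θ g_{φφ} + ∂_φ g_{φθ} - ∂_φ g_{θφ}) = (1/2)(1/(a^2*sin(θ)^2))((a^2*sin(2*θ)) + (0) - (0)) = 1/tan(θ)
All other Christoffel symbols are zero.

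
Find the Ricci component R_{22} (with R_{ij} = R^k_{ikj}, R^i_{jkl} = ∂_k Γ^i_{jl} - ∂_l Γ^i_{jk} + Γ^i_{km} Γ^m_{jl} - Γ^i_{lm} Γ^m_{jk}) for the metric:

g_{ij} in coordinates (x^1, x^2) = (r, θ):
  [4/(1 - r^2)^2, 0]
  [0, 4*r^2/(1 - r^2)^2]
Non-zero Christoffel symbols (Γ^k_{ij} = Γ^k_{ji}):
Γ^r_{r r} = 2*r/(1 - r^2)
Γ^r_{θ θ} = (r^3 + r)/(r^2 - 1)
Γ^θ_{r θ} = (-r^2 - 1)/(r^3 - r)
R^r_{θ r θ} = ∂_r Γ^r_{θ θ} - ∂_θ Γ^r_{θ r} + Γ^r_{r m} Γ^m_{θ θ} - Γ^r_{θ m} Γ^m_{θ r}
  = ((r^4 - 4*r^2 - 1)/(r^2 - 1)^2) - (0) + (-2*r^2*(r^2 + 1)/(r^2 - 1)^2) - (-(r^2 + 1)^2/(r^2 - 1)^2) = -4*r^2/(r^2 - 1)^2
R^θ_{θ θ θ} = 0 (a repeated index in an antisymmetric pair)
R_{θθ} = R^r_{θ r θ} + R^θ_{θ θ θ} = (-4*r^2/(r^2 - 1)^2) + (0) = -4*r^2/(r^2 - 1)^2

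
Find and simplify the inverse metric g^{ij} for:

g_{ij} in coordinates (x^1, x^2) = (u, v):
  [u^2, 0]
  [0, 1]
The metric is diagonal, so g^{ij} is diagonal with entries 1/g_{ii}: diag(1/(u^2), 1).
g^{ij}:
  [1/u^2, 0]
  [0, 1]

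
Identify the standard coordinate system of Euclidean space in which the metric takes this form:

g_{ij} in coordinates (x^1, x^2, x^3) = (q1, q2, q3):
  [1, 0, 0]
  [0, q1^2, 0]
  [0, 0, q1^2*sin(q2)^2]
The line element ds^2 = dq1^2 + q1^2 dq2^2 + q1^2 sin(q2)^2 dq3^2 is dr^2 + r^2 dθ^2 + r^2 sin(θ)^2 dφ^2 with q1 = r, q2 = θ, q3 = φ.
spherical coordinates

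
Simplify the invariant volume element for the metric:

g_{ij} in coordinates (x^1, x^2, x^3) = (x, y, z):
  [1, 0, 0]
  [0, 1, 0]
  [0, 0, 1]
det(g) = 1
√|det(g)| = 1
Volume element: dV = 1 dx dy dz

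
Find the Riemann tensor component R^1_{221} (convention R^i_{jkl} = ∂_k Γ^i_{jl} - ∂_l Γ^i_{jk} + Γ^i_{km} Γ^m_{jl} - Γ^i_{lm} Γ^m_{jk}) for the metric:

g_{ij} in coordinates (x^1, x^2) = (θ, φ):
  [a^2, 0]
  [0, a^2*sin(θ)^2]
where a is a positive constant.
Non-zero Christoffel symbols (Γ^k_{ij} = Γ^k_{ji}):
Γ^θ_{φ φ} = -sin(2*θ)/2
Γ^φ_{θ φ} = 1/tan(θ)
R^θ_{φ φ θ} = ∂_φ Γ^θ_{φ θ} - ∂_θ Γ^θ_{φ φ} + Γ^θ_{φ m} Γ^m_{φ θ} - Γ^θ_{θ m} Γ^m_{φ φ}
  = (0) - (-cos(2*θ)) + (-cos(θ)^2) - (0) = -sin(θ)^2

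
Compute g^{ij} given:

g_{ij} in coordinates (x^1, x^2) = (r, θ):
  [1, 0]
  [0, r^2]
The metric is diagonal, so g^{ij} is diagonal with entries 1/g_{ii}: diag(1, 1/(r^2)).
g^{ij}:
  [1, 0]
  [0, 1/r^2]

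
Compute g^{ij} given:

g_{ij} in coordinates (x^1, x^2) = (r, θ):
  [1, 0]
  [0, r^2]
The metric is diagonal, so g^{ij} is diagonal with entries 1/g_{ii}: diag(1, 1/(r^2)).
g^{ij}:
  [1, 0]
  [0, 1/r^2]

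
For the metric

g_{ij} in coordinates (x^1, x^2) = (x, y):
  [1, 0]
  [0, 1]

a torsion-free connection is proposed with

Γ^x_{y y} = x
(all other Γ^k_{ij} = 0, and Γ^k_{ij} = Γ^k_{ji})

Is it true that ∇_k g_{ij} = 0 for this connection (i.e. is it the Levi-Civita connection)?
Using ∇_k g_{ij} = ∂_k g_{ij} - Γ^m_{ki} g_{mj} - Γ^m_{kj} g_{im}:
∇_y g_{xy} = (0) - (0) - (x) = -x ≠ 0
So the connection is not metric compatible (it is not the Levi-Civita connection).
No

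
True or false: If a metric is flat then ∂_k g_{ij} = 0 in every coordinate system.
Flatness means R^i_{jkl} = 0; the components can still vary, e.g. the flat plane in polar coordinates has g_{θθ} = r^2.
False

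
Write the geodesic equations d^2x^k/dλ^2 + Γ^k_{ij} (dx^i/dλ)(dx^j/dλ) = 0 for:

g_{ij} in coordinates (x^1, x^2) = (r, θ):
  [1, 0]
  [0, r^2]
Geodesic equation: d^2x^k/dλ^2 + Γ^k_{ij} (dx^i/dλ)(dx^j/dλ) = 0.
Non-zero Christoffel symbols:
Γ^r_{θ θ} = -r
Γ^θ_{r θ} = 1/r
Substituting (the symmetric pair Γ^k_{ij}, Γ^k_{ji} combines into a factor 2):
d^2r/dλ^2 - r (dθ/dλ)^2 = 0
d^2θ/dλ^2 + (2/r) (dr/dλ)(dθ/dλ) = 0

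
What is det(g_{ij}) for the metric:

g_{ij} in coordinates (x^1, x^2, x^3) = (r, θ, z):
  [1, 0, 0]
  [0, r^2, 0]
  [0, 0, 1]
Diagonal metric: det(g) = g_{11}·g_{22}·g_{33}
= (1)·(r^2)·(1)
det(g) = r^2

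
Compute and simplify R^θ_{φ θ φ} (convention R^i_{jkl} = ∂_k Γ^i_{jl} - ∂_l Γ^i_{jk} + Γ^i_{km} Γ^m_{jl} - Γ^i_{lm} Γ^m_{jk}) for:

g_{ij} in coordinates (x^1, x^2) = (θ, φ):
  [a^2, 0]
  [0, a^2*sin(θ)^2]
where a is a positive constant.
Non-zero Christoffel symbols (Γ^k_{ij} = Γ^k_{ji}):
Γ^θ_{φ φ} = -sin(2*θ)/2
Γ^φ_{θ φ} = 1/tan(θ)
R^θ_{φ θ φ} = ∂_θ Γ^θ_{φ φ} - ∂_φ Γ^θ_{φ θ} + Γ^θ_{θ m} Γ^m_{φ φ} - Γ^θ_{φ m} Γ^m_{φ θ}
  = (-cos(2*θ)) - (0) + (0) - (-cos(θ)^2) = sin(θ)^2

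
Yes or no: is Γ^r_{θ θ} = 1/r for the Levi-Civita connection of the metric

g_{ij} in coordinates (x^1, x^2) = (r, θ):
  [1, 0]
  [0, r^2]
Γ^r_{θ θ} = (1/2) g^{rr} (∂_θ g_{rθ} + ∂_θ g_{rθ} - ∂_r g_{θθ}) = (1/2)(1)((0) + (0) - (2*r)) = -r
This differs from the proposed value 1/r.
No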